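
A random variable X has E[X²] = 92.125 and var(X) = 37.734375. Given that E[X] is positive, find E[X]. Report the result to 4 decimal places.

(E[X])² = E[X²] − var(X) = 92.125 − 37.734375 = 54.390625
E[X] = √54.390625 = 7.375

7.3750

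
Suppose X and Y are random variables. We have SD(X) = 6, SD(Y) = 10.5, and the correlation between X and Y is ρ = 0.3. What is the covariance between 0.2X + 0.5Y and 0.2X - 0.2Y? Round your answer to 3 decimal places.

var(X) = (6)² = 36;  var(Y) = (10.5)² = 110.25
Cov(X,Y) = ρ·SD(X)·SD(Y) = 0.3·6·10.5 = 18.9
Cov(0.2X + 0.5Y, 0.2X - 0.2Y) = (0.2)(0.2)var(X) + (0.5)(-0.2)var(Y) + [(0.2)(-0.2) + (0.5)(0.2)]Cov(X,Y)
= 0.04·36 + -0.1·110.25 + 0.06·18.9 = -8.451

-8.451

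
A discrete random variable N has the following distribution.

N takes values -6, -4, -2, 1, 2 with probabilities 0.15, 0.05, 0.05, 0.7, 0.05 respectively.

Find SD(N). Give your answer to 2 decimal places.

2.67

E[N] = (-6)(0.15) + (-4)(0.05) + (-2)(0.05) + (1)(0.7) + (2)(0.05) = -0.4
E[N²] = (-6)²(0.15) + (-4)²(0.05) + (-2)²(0.05) + (1)²(0.7) + (2)²(0.05) = 7.3
var(N) = E[N²] − (E[N])² = 7.3 − (-0.4)² = 7.14
SD(N) = √7.14 ≈ 2.67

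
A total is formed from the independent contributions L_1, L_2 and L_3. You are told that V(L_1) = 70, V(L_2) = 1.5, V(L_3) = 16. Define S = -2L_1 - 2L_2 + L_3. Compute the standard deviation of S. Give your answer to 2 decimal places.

17.38

By independence, V(S) = (-2)²V(L_1) + (-2)²V(L_2) + (1)²V(L_3)
= (-2)²·70 + (-2)²·1.5 + (1)²·16 = 302
sd(S) = √302 ≈ 17.38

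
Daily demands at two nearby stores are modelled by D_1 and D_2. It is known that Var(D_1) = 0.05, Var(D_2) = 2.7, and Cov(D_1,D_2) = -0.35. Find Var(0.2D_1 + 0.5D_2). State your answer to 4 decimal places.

Var(0.2D_1 + 0.5D_2) = (0.2)²·Var(D_1) + (0.5)²·Var(D_2) + 2·(0.2)·(0.5)·Cov(D_1,D_2)
= 0.04·0.05 + 0.25·2.7 + 0.2·-0.35 = 0.607

0.6070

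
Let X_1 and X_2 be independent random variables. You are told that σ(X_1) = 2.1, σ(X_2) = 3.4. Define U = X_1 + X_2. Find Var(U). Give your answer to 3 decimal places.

15.970

Var(X_1) = 4.41, Var(X_2) = 11.56
By independence, Var(U) = (1)²Var(X_1) + (1)²Var(X_2)
= (1)²·4.41 + (1)²·11.56 = 15.97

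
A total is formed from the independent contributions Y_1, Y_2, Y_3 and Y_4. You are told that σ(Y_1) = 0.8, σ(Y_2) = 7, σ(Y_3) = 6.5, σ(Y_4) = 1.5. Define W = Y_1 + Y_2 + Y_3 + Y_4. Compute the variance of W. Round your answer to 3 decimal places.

94.140

V(Y_1) = 0.64, V(Y_2) = 49, V(Y_3) = 42.25, V(Y_4) = 2.25
By independence, V(W) = (1)²V(Y_1) + (1)²V(Y_2) + (1)²V(Y_3) + (1)²V(Y_4)
= (1)²·0.64 + (1)²·49 + (1)²·42.25 + (1)²·2.25 = 94.14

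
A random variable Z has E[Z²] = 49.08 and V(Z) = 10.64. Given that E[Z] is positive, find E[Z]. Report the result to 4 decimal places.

(E[Z])² = E[Z²] − V(Z) = 49.08 − 10.64 = 38.44
E[Z] = √38.44 = 6.2

6.2000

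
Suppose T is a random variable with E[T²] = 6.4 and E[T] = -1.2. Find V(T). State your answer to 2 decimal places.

V(T) = 6.4 − (-1.2)² = 4.96

4.96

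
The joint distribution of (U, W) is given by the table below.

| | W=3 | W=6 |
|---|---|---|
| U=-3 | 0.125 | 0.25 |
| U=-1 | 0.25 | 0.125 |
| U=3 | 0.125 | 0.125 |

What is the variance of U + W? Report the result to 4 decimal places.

E[U] = -0.75,  E[W] = 4.5,  E[UW] = -3.75
V(U) = 6 − (-0.75)² = 5.4375;  V(W) = 22.5 − (4.5)² = 2.25
Cov(U,W) = -3.75 − (-0.75)(4.5) = -0.375
V(U + W) = (1)²·5.4375 + (1)²·2.25 + 2·(1)·(1)·-0.375 = 6.9375

6.9375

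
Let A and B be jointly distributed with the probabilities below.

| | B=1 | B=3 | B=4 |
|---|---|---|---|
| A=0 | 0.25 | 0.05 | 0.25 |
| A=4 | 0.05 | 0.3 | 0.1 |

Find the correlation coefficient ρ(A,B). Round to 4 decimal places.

E[A] = 1.8,  E[B] = 2.75
E[AB] = 5.4
Cov(A,B) = E[AB] − E[A]E[B] = 5.4 − (1.8)(2.75) = 0.45
Var(A) = 3.96,  Var(B) = 1.4875
ρ = 0.45 / √(3.96·1.4875) ≈ 0.1854

0.1854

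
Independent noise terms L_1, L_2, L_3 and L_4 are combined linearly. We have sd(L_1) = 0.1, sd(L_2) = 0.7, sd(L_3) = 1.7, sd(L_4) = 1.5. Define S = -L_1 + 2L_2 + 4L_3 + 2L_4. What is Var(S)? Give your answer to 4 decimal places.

57.2100

Var(L_1) = 0.01, Var(L_2) = 0.49, Var(L_3) = 2.89, Var(L_4) = 2.25
By independence, Var(S) = (-1)²Var(L_1) + (2)²Var(L_2) + (4)²Var(L_3) + (2)²Var(L_4)
= (-1)²·0.01 + (2)²·0.49 + (4)²·2.89 + (2)²·2.25 = 57.21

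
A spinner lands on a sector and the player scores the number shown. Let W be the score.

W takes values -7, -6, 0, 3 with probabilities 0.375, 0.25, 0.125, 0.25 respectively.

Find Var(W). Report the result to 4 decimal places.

E[W] = (-7)(0.375) + (-6)(0.25) + (0)(0.125) + (3)(0.25) = -3.375
E[W²] = (-7)²(0.375) + (-6)²(0.25) + (0)²(0.125) + (3)²(0.25) = 29.625
Var(W) = E[W²] − (E[W])² = 29.625 − (-3.375)² = 18.234375

18.2344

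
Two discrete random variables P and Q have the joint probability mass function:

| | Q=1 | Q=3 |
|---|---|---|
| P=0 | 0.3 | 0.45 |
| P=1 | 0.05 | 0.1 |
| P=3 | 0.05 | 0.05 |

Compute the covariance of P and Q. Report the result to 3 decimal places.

-0.040

E[P] = 0.45,  E[Q] = 2.2
E[PQ] = 0.95
Cov(P,Q) = E[PQ] − E[P]E[Q] = 0.95 − (0.45)(2.2) = -0.04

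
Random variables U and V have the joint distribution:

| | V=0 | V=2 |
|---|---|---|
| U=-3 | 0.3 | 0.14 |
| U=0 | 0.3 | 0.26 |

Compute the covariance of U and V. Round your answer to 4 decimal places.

0.2160

E[U] = -1.32,  E[V] = 0.8
E[UV] = -0.84
cov(U,V) = E[UV] − E[U]E[V] = -0.84 − (-1.32)(0.8) = 0.216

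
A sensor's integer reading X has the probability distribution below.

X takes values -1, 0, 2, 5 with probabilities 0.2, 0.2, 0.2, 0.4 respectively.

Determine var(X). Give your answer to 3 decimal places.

6.160

E[X] = (-1)(0.2) + (0)(0.2) + (2)(0.2) + (5)(0.4) = 2.2
E[X²] = (-1)²(0.2) + (0)²(0.2) + (2)²(0.2) + (5)²(0.4) = 11
var(X) = E[X²] − (E[X])² = 11 − (2.2)² = 6.16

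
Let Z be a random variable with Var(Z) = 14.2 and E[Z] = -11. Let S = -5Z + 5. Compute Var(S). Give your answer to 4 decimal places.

Var(-5Z + 5) = (-5)²·Var(Z) = 25·14.2 = 355

355.0000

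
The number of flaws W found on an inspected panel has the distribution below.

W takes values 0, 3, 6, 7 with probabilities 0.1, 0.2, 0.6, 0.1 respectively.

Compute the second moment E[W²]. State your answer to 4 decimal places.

E[W²] = (0)²(0.1) + (3)²(0.2) + (6)²(0.6) + (7)²(0.1) = 28.3

28.3000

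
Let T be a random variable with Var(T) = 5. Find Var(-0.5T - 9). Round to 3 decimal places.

1.250

Var(-0.5T - 9) = (-0.5)²·Var(T) = 0.25·5 = 1.25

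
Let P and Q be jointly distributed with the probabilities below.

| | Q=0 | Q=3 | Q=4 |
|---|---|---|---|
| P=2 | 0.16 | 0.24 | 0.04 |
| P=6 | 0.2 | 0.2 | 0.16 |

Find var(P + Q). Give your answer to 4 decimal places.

E[P] = 4.24,  E[Q] = 2.12,  E[PQ] = 9.2
var(P) = 21.92 − (4.24)² = 3.9424;  var(Q) = 7.16 − (2.12)² = 2.6656
Cov(P,Q) = 9.2 − (4.24)(2.12) = 0.2112
var(P + Q) = (1)²·3.9424 + (1)²·2.6656 + 2·(1)·(1)·0.2112 = 7.0304

7.0304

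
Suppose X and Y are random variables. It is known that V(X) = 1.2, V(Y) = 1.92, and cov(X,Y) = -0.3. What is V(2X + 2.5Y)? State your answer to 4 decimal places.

V(2X + 2.5Y) = (2)²·V(X) + (2.5)²·V(Y) + 2·(2)·(2.5)·cov(X,Y)
= 4·1.2 + 6.25·1.92 + 10·-0.3 = 13.8

13.8000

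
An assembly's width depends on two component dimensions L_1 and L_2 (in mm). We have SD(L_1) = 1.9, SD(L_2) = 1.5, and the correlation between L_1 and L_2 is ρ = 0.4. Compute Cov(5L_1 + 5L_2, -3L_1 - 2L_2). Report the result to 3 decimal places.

-105.150

var(L_1) = (1.9)² = 3.61;  var(L_2) = (1.5)² = 2.25
Cov(L_1,L_2) = ρ·SD(L_1)·SD(L_2) = 0.4·1.9·1.5 = 1.14
Cov(5L_1 + 5L_2, -3L_1 - 2L_2) = (5)(-3)var(L_1) + (5)(-2)var(L_2) + [(5)(-2) + (5)(-3)]Cov(L_1,L_2)
= -15·3.61 + -10·2.25 + -25·1.14 = -105.15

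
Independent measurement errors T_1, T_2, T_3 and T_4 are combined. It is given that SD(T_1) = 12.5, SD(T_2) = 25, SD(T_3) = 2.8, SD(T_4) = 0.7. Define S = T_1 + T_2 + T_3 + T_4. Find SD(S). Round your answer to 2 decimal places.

V(T_1) = 156.25, V(T_2) = 625, V(T_3) = 7.84, V(T_4) = 0.49
By independence, V(S) = (1)²V(T_1) + (1)²V(T_2) + (1)²V(T_3) + (1)²V(T_4)
= (1)²·156.25 + (1)²·625 + (1)²·7.84 + (1)²·0.49 = 789.58
SD(S) = √789.58 ≈ 28.10

28.10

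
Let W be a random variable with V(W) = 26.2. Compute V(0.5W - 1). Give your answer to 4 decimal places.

6.5500

V(0.5W - 1) = (0.5)²·V(W) = 0.25·26.2 = 6.55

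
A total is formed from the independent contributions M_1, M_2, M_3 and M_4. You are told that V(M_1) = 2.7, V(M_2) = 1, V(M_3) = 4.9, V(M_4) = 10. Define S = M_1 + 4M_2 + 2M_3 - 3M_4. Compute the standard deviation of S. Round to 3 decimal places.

11.327

By independence, V(S) = (1)²V(M_1) + (4)²V(M_2) + (2)²V(M_3) + (-3)²V(M_4)
= (1)²·2.7 + (4)²·1 + (2)²·4.9 + (-3)²·10 = 128.3
σ(S) = √128.3 ≈ 11.327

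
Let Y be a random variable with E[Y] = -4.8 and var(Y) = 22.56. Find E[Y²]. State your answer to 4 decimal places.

45.6000

E[Y²] = var(Y) + (E[Y])² = 22.56 + (-4.8)² = 45.6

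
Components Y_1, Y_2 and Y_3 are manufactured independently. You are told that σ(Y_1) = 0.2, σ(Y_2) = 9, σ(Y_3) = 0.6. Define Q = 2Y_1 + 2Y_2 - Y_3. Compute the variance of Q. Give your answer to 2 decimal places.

324.52

V(Y_1) = 0.04, V(Y_2) = 81, V(Y_3) = 0.36
By independence, V(Q) = (2)²V(Y_1) + (2)²V(Y_2) + (-1)²V(Y_3)
= (2)²·0.04 + (2)²·81 + (-1)²·0.36 = 324.52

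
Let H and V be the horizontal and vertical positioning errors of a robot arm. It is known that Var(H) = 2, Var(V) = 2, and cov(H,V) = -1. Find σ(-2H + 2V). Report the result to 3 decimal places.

Var(-2H + 2V) = (-2)²·Var(H) + (2)²·Var(V) + 2·(-2)·(2)·cov(H,V)
= 4·2 + 4·2 + -8·-1 = 24
σ(-2H + 2V) = √24 ≈ 4.899

4.899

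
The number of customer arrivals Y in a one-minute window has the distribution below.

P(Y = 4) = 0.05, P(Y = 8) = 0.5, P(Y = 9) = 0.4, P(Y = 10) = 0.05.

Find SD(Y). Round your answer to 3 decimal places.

1.145

E[Y] = (4)(0.05) + (8)(0.5) + (9)(0.4) + (10)(0.05) = 8.3
E[Y²] = (4)²(0.05) + (8)²(0.5) + (9)²(0.4) + (10)²(0.05) = 70.2
V(Y) = E[Y²] − (E[Y])² = 70.2 − (8.3)² = 1.31
SD(Y) = √1.31 ≈ 1.145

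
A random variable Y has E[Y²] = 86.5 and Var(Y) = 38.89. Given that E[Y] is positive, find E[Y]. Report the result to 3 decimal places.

6.900

(E[Y])² = E[Y²] − Var(Y) = 86.5 − 38.89 = 47.61
E[Y] = √47.61 = 6.9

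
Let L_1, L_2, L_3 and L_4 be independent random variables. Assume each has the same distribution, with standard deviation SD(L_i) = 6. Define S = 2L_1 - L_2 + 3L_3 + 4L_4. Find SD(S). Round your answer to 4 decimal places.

Var(L_i) = (6)² = 36
By independence, Var(S) = (2)²Var(L_1) + (-1)²Var(L_2) + (3)²Var(L_3) + (4)²Var(L_4)
= (2)²·36 + (-1)²·36 + (3)²·36 + (4)²·36 = 1080
SD(S) = √1080 ≈ 32.8634

32.8634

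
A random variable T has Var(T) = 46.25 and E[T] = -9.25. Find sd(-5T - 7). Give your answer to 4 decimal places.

Var(-5T - 7) = (-5)²·46.25 = 1156.25
sd(-5T - 7) = √1156.25 ≈ 34.0037

34.0037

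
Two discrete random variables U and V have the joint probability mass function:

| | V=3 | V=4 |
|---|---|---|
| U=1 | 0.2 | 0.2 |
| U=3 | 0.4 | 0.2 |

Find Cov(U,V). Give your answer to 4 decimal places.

-0.0800

E[U] = 2.2,  E[V] = 3.4
E[UV] = 7.4
Cov(U,V) = E[UV] − E[U]E[V] = 7.4 − (2.2)(3.4) = -0.08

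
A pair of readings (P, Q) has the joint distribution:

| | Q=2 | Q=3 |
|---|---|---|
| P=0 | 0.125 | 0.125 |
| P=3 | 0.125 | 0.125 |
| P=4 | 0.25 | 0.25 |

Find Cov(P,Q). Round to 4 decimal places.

E[P] = 2.75,  E[Q] = 2.5
E[PQ] = 6.875
Cov(P,Q) = E[PQ] − E[P]E[Q] = 6.875 − (2.75)(2.5) = 0

0.0000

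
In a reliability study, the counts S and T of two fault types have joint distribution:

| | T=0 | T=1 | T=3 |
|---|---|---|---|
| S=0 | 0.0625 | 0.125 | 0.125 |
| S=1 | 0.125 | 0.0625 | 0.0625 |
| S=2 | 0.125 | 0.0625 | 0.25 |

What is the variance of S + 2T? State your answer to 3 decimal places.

E[S] = 1.125,  E[T] = 1.5625,  E[ST] = 1.875
V(S) = 2 − (1.125)² = 0.734375;  V(T) = 4.1875 − (1.5625)² = 1.74609375
cov(S,T) = 1.875 − (1.125)(1.5625) = 0.1171875
V(S + 2T) = (1)²·0.734375 + (2)²·1.74609375 + 2·(1)·(2)·0.1171875 = 8.1875

8.188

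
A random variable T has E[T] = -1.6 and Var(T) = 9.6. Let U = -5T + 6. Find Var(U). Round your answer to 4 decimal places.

240.0000

Var(-5T + 6) = (-5)²·Var(T) = 25·9.6 = 240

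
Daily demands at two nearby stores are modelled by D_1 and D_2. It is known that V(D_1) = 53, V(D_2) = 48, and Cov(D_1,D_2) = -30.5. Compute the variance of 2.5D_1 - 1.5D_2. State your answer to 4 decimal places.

V(2.5D_1 - 1.5D_2) = (2.5)²·V(D_1) + (-1.5)²·V(D_2) + 2·(2.5)·(-1.5)·Cov(D_1,D_2)
= 6.25·53 + 2.25·48 + -7.5·-30.5 = 668

668.0000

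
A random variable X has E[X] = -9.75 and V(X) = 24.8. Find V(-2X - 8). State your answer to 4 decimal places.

V(-2X - 8) = (-2)²·V(X) = 4·24.8 = 99.2

99.2000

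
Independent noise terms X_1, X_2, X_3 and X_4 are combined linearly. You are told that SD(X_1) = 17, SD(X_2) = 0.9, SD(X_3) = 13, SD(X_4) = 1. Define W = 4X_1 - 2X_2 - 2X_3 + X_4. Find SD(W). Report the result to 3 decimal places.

Var(X_1) = 289, Var(X_2) = 0.81, Var(X_3) = 169, Var(X_4) = 1
By independence, Var(W) = (4)²Var(X_1) + (-2)²Var(X_2) + (-2)²Var(X_3) + (1)²Var(X_4)
= (4)²·289 + (-2)²·0.81 + (-2)²·169 + (1)²·1 = 5304.24
SD(W) = √5304.24 ≈ 72.830

72.830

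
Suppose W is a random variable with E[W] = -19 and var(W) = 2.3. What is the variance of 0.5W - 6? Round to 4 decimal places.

var(0.5W - 6) = (0.5)²·var(W) = 0.25·2.3 = 0.575

0.5750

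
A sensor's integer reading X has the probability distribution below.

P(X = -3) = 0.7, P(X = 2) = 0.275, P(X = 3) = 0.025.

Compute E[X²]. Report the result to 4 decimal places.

7.6250

E[X²] = (-3)²(0.7) + (2)²(0.275) + (3)²(0.025) = 7.625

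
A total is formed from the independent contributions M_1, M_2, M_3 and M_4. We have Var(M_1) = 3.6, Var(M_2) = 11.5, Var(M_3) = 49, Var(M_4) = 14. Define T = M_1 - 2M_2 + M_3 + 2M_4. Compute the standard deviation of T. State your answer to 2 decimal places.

By independence, Var(T) = (1)²Var(M_1) + (-2)²Var(M_2) + (1)²Var(M_3) + (2)²Var(M_4)
= (1)²·3.6 + (-2)²·11.5 + (1)²·49 + (2)²·14 = 154.6
SD(T) = √154.6 ≈ 12.43

12.43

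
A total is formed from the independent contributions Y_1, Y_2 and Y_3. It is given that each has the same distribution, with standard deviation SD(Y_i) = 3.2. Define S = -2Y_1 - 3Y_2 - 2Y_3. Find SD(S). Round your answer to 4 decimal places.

13.1939

Var(Y_i) = (3.2)² = 10.24
By independence, Var(S) = (-2)²Var(Y_1) + (-3)²Var(Y_2) + (-2)²Var(Y_3)
= (-2)²·10.24 + (-3)²·10.24 + (-2)²·10.24 = 174.08
SD(S) = √174.08 ≈ 13.1939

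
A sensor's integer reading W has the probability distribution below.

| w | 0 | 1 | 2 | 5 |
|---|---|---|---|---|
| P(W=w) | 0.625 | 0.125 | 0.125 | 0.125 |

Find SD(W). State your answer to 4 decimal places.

1.6583

E[W] = (0)(0.625) + (1)(0.125) + (2)(0.125) + (5)(0.125) = 1
E[W²] = (0)²(0.625) + (1)²(0.125) + (2)²(0.125) + (5)²(0.125) = 3.75
var(W) = E[W²] − (E[W])² = 3.75 − (1)² = 2.75
SD(W) = √2.75 ≈ 1.6583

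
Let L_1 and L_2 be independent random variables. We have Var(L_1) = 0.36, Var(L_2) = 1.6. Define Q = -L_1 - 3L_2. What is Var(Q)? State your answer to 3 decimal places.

By independence, Var(Q) = (-1)²Var(L_1) + (-3)²Var(L_2)
= (-1)²·0.36 + (-3)²·1.6 = 14.76

14.760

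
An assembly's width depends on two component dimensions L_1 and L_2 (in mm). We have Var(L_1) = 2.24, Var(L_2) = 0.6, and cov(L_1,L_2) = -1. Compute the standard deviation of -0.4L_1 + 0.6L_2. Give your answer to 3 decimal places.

1.027

Var(-0.4L_1 + 0.6L_2) = (-0.4)²·Var(L_1) + (0.6)²·Var(L_2) + 2·(-0.4)·(0.6)·cov(L_1,L_2)
= 0.16·2.24 + 0.36·0.6 + -0.48·-1 = 1.0544
SD(-0.4L_1 + 0.6L_2) = √1.0544 ≈ 1.027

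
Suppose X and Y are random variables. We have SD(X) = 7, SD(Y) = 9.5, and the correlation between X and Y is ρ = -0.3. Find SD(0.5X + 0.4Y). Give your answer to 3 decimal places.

Var(X) = (7)² = 49;  Var(Y) = (9.5)² = 90.25
cov(X,Y) = ρ·SD(X)·SD(Y) = -0.3·7·9.5 = -19.95
Var(0.5X + 0.4Y) = (0.5)²·Var(X) + (0.4)²·Var(Y) + 2·(0.5)·(0.4)·cov(X,Y)
= 0.25·49 + 0.16·90.25 + 0.4·-19.95 = 18.71
SD(0.5X + 0.4Y) = √18.71 ≈ 4.326

4.326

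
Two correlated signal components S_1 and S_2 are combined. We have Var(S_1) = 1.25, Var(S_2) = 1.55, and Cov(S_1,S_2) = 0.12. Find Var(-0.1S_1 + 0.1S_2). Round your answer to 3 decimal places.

0.026

Var(-0.1S_1 + 0.1S_2) = (-0.1)²·Var(S_1) + (0.1)²·Var(S_2) + 2·(-0.1)·(0.1)·Cov(S_1,S_2)
= 0.01·1.25 + 0.01·1.55 + -0.02·0.12 = 0.0256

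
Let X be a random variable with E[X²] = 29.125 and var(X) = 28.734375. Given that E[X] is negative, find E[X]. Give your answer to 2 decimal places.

(E[X])² = E[X²] − var(X) = 29.125 − 28.734375 = 0.390625
E[X] = −√0.390625 = -0.625

-0.63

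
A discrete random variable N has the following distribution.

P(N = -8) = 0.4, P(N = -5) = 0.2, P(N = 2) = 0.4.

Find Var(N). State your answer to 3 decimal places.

E[N] = (-8)(0.4) + (-5)(0.2) + (2)(0.4) = -3.4
E[N²] = (-8)²(0.4) + (-5)²(0.2) + (2)²(0.4) = 32.2
Var(N) = E[N²] − (E[N])² = 32.2 − (-3.4)² = 20.64

20.640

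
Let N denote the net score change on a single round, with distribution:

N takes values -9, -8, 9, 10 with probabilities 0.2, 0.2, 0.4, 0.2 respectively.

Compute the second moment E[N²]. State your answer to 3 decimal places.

E[N²] = (-9)²(0.2) + (-8)²(0.2) + (9)²(0.4) + (10)²(0.2) = 81.4

81.400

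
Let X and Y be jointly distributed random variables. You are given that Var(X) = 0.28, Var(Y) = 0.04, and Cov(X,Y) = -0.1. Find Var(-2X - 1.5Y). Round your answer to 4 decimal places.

0.6100

Var(-2X - 1.5Y) = (-2)²·Var(X) + (-1.5)²·Var(Y) + 2·(-2)·(-1.5)·Cov(X,Y)
= 4·0.28 + 2.25·0.04 + 6·-0.1 = 0.61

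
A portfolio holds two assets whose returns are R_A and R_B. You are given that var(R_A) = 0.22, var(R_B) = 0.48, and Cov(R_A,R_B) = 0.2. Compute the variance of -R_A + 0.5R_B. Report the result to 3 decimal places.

0.140

var(-R_A + 0.5R_B) = (-1)²·var(R_A) + (0.5)²·var(R_B) + 2·(-1)·(0.5)·Cov(R_A,R_B)
= 1·0.22 + 0.25·0.48 + -1·0.2 = 0.14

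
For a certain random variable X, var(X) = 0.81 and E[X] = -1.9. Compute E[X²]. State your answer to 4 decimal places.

E[X²] = var(X) + (E[X])² = 0.81 + (-1.9)² = 4.42

4.4200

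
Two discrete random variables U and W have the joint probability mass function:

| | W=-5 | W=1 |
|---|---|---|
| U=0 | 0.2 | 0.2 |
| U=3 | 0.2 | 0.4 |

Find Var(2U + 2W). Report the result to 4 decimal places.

E[U] = 1.8,  E[W] = -1.4,  E[UW] = -1.8
Var(U) = 5.4 − (1.8)² = 2.16;  Var(W) = 10.6 − (-1.4)² = 8.64
Cov(U,W) = -1.8 − (1.8)(-1.4) = 0.72
Var(2U + 2W) = (2)²·2.16 + (2)²·8.64 + 2·(2)·(2)·0.72 = 48.96

48.9600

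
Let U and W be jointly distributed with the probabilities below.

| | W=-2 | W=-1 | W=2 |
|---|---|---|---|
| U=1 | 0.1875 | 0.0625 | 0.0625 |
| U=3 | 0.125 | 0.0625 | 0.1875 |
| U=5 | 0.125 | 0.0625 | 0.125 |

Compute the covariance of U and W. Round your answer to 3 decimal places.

0.500

E[U] = 3,  E[W] = -0.3125
E[UW] = -0.4375
Cov(U,W) = E[UW] − E[U]E[W] = -0.4375 − (3)(-0.3125) = 0.5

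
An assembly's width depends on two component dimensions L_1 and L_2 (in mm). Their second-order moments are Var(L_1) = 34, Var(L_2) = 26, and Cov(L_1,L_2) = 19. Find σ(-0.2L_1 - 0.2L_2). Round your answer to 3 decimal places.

1.980

Var(-0.2L_1 - 0.2L_2) = (-0.2)²·Var(L_1) + (-0.2)²·Var(L_2) + 2·(-0.2)·(-0.2)·Cov(L_1,L_2)
= 0.04·34 + 0.04·26 + 0.08·19 = 3.92
σ(-0.2L_1 - 0.2L_2) = √3.92 ≈ 1.980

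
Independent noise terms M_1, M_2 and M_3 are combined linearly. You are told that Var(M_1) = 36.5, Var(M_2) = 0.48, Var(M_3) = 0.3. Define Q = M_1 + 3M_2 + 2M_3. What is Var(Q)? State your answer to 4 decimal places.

By independence, Var(Q) = (1)²Var(M_1) + (3)²Var(M_2) + (2)²Var(M_3)
= (1)²·36.5 + (3)²·0.48 + (2)²·0.3 = 42.02

42.0200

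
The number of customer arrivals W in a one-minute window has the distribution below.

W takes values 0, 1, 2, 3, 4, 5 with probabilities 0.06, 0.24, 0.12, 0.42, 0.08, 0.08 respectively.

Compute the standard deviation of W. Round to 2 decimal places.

E[W] = (0)(0.06) + (1)(0.24) + (2)(0.12) + (3)(0.42) + (4)(0.08) + (5)(0.08) = 2.46
E[W²] = (0)²(0.06) + (1)²(0.24) + (2)²(0.12) + (3)²(0.42) + (4)²(0.08) + (5)²(0.08) = 7.78
Var(W) = E[W²] − (E[W])² = 7.78 − (2.46)² = 1.7284
SD(W) = √1.7284 ≈ 1.31

1.31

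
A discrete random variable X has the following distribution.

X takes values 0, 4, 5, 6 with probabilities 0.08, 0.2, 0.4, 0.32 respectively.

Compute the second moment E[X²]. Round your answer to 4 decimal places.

24.7200

E[X²] = (0)²(0.08) + (4)²(0.2) + (5)²(0.4) + (6)²(0.32) = 24.72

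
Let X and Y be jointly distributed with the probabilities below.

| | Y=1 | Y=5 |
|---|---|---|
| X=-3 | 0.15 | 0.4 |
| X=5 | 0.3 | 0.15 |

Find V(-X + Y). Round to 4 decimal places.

E[X] = 0.6,  E[Y] = 3.2,  E[XY] = -1.2
V(X) = 16.2 − (0.6)² = 15.84;  V(Y) = 14.2 − (3.2)² = 3.96
Cov(X,Y) = -1.2 − (0.6)(3.2) = -3.12
V(-X + Y) = (-1)²·15.84 + (1)²·3.96 + 2·(-1)·(1)·-3.12 = 26.04

26.0400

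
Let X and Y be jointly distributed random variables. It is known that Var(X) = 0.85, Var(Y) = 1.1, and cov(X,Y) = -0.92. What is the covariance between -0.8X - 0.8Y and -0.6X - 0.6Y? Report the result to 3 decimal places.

cov(-0.8X - 0.8Y, -0.6X - 0.6Y) = (-0.8)(-0.6)Var(X) + (-0.8)(-0.6)Var(Y) + [(-0.8)(-0.6) + (-0.8)(-0.6)]cov(X,Y)
= 0.48·0.85 + 0.48·1.1 + 0.96·-0.92 = 0.0528

0.053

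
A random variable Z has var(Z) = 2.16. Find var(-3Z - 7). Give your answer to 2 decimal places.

19.44

var(-3Z - 7) = (-3)²·var(Z) = 9·2.16 = 19.44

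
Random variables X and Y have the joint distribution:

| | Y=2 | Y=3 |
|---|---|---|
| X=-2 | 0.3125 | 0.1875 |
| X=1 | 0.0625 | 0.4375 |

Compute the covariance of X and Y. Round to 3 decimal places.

0.375

E[X] = -0.5,  E[Y] = 2.625
E[XY] = -0.9375
Cov(X,Y) = E[XY] − E[X]E[Y] = -0.9375 − (-0.5)(2.625) = 0.375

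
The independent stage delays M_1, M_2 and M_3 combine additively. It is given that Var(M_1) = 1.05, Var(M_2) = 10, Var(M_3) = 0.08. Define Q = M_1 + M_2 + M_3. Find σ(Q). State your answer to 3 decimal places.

By independence, Var(Q) = (1)²Var(M_1) + (1)²Var(M_2) + (1)²Var(M_3)
= (1)²·1.05 + (1)²·10 + (1)²·0.08 = 11.13
σ(Q) = √11.13 ≈ 3.336

3.336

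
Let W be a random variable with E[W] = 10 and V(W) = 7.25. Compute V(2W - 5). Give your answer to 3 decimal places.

29.000

V(2W - 5) = (2)²·V(W) = 4·7.25 = 29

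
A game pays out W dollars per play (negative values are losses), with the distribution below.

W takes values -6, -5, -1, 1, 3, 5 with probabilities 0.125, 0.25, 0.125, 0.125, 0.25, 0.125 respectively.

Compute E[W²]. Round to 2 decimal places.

16.38

E[W²] = (-6)²(0.125) + (-5)²(0.25) + (-1)²(0.125) + (1)²(0.125) + (3)²(0.25) + (5)²(0.125) = 16.375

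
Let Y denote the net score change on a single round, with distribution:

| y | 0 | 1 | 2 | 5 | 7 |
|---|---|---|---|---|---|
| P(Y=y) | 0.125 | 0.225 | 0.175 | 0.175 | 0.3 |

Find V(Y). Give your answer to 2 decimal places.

7.40

E[Y] = (0)(0.125) + (1)(0.225) + (2)(0.175) + (5)(0.175) + (7)(0.3) = 3.55
E[Y²] = (0)²(0.125) + (1)²(0.225) + (2)²(0.175) + (5)²(0.175) + (7)²(0.3) = 20
V(Y) = E[Y²] − (E[Y])² = 20 − (3.55)² = 7.3975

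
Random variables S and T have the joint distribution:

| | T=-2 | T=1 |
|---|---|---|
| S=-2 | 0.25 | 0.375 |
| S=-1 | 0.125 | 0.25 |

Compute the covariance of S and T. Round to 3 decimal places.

E[S] = -1.625,  E[T] = -0.125
E[ST] = 0.25
cov(S,T) = E[ST] − E[S]E[T] = 0.25 − (-1.625)(-0.125) = 0.046875

0.047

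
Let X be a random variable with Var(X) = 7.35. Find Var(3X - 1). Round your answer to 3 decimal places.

Var(3X - 1) = (3)²·Var(X) = 9·7.35 = 66.15

66.150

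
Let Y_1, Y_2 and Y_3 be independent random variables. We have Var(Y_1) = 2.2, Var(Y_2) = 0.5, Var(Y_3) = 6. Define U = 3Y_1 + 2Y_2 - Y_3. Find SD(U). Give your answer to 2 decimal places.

5.27

By independence, Var(U) = (3)²Var(Y_1) + (2)²Var(Y_2) + (-1)²Var(Y_3)
= (3)²·2.2 + (2)²·0.5 + (-1)²·6 = 27.8
SD(U) = √27.8 ≈ 5.27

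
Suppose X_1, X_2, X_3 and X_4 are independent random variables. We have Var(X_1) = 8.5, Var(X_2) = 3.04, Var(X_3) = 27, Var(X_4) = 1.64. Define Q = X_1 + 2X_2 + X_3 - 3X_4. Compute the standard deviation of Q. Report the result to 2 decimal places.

7.90

By independence, Var(Q) = (1)²Var(X_1) + (2)²Var(X_2) + (1)²Var(X_3) + (-3)²Var(X_4)
= (1)²·8.5 + (2)²·3.04 + (1)²·27 + (-3)²·1.64 = 62.42
sd(Q) = √62.42 ≈ 7.90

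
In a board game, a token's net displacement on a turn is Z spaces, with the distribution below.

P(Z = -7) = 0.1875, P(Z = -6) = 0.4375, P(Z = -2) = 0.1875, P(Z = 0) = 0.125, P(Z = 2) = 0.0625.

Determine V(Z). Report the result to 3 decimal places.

8.402

E[Z] = (-7)(0.1875) + (-6)(0.4375) + (-2)(0.1875) + (0)(0.125) + (2)(0.0625) = -4.1875
E[Z²] = (-7)²(0.1875) + (-6)²(0.4375) + (-2)²(0.1875) + (0)²(0.125) + (2)²(0.0625) = 25.9375
V(Z) = E[Z²] − (E[Z])² = 25.9375 − (-4.1875)² = 8.40234375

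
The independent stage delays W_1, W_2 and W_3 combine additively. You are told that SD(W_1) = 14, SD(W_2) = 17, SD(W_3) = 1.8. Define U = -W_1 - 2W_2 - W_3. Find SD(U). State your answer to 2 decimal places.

V(W_1) = 196, V(W_2) = 289, V(W_3) = 3.24
By independence, V(U) = (-1)²V(W_1) + (-2)²V(W_2) + (-1)²V(W_3)
= (-1)²·196 + (-2)²·289 + (-1)²·3.24 = 1355.24
SD(U) = √1355.24 ≈ 36.81

36.81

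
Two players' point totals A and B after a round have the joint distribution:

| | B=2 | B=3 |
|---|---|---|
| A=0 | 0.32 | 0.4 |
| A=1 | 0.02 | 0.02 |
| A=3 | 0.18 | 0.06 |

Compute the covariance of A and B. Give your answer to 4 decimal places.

E[A] = 0.76,  E[B] = 2.48
E[AB] = 1.72
cov(A,B) = E[AB] − E[A]E[B] = 1.72 − (0.76)(2.48) = -0.1648

-0.1648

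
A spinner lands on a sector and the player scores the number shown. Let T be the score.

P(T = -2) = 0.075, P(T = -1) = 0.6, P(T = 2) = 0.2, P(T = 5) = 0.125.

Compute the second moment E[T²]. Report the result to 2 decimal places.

E[T²] = (-2)²(0.075) + (-1)²(0.6) + (2)²(0.2) + (5)²(0.125) = 4.825

4.83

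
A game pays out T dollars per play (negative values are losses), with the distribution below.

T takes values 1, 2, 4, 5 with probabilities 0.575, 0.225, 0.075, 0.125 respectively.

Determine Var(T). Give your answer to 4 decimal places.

E[T] = (1)(0.575) + (2)(0.225) + (4)(0.075) + (5)(0.125) = 1.95
E[T²] = (1)²(0.575) + (2)²(0.225) + (4)²(0.075) + (5)²(0.125) = 5.8
Var(T) = E[T²] − (E[T])² = 5.8 − (1.95)² = 1.9975

1.9975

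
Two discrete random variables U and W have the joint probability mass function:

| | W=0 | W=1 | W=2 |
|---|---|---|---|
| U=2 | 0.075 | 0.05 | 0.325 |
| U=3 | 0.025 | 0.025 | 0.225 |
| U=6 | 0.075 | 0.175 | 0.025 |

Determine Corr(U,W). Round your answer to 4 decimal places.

-0.4291

E[U] = 3.375,  E[W] = 1.4
E[UW] = 4.175
Cov(U,W) = E[UW] − E[U]E[W] = 4.175 − (3.375)(1.4) = -0.55
Var(U) = 2.784375,  Var(W) = 0.59
ρ = -0.55 / √(2.784375·0.59) ≈ -0.4291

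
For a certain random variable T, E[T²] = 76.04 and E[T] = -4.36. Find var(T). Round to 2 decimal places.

57.03

var(T) = 76.04 − (-4.36)² = 57.0304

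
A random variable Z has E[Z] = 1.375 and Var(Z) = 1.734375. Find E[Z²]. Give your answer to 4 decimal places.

3.6250

E[Z²] = Var(Z) + (E[Z])² = 1.734375 + (1.375)² = 3.625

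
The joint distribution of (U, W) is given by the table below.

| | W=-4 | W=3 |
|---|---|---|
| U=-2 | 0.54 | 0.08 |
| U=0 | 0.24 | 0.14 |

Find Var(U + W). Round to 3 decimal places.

E[U] = -1.24,  E[W] = -2.46,  E[UW] = 3.84
Var(U) = 2.48 − (-1.24)² = 0.9424;  Var(W) = 14.46 − (-2.46)² = 8.4084
Cov(U,W) = 3.84 − (-1.24)(-2.46) = 0.7896
Var(U + W) = (1)²·0.9424 + (1)²·8.4084 + 2·(1)·(1)·0.7896 = 10.93

10.930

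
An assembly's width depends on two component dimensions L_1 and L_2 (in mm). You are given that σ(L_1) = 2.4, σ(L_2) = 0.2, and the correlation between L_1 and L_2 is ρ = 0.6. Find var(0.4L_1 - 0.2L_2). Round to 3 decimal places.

0.877

var(L_1) = (2.4)² = 5.76;  var(L_2) = (0.2)² = 0.04
Cov(L_1,L_2) = ρ·σ(L_1)·σ(L_2) = 0.6·2.4·0.2 = 0.288
var(0.4L_1 - 0.2L_2) = (0.4)²·var(L_1) + (-0.2)²·var(L_2) + 2·(0.4)·(-0.2)·Cov(L_1,L_2)
= 0.16·5.76 + 0.04·0.04 + -0.16·0.288 = 0.87712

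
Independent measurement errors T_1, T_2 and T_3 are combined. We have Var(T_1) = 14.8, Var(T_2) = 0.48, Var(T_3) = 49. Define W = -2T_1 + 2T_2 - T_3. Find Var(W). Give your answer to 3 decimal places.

110.120

By independence, Var(W) = (-2)²Var(T_1) + (2)²Var(T_2) + (-1)²Var(T_3)
= (-2)²·14.8 + (2)²·0.48 + (-1)²·49 = 110.12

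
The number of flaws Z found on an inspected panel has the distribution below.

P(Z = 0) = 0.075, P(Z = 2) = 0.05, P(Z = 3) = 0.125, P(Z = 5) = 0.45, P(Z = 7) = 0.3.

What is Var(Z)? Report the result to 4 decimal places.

3.9944

E[Z] = (0)(0.075) + (2)(0.05) + (3)(0.125) + (5)(0.45) + (7)(0.3) = 4.825
E[Z²] = (0)²(0.075) + (2)²(0.05) + (3)²(0.125) + (5)²(0.45) + (7)²(0.3) = 27.275
Var(Z) = E[Z²] − (E[Z])² = 27.275 − (4.825)² = 3.994375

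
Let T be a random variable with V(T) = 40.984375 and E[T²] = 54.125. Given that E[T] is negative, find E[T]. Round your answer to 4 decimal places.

-3.6250

(E[T])² = E[T²] − V(T) = 54.125 − 40.984375 = 13.140625
E[T] = −√13.140625 = -3.625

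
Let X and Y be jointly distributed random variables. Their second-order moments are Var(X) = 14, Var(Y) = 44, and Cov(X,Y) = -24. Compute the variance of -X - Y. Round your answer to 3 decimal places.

10.000

Var(-X - Y) = (-1)²·Var(X) + (-1)²·Var(Y) + 2·(-1)·(-1)·Cov(X,Y)
= 1·14 + 1·44 + 2·-24 = 10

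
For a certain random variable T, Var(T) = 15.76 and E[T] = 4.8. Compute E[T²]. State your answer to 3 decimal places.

E[T²] = Var(T) + (E[T])² = 15.76 + (4.8)² = 38.8

38.800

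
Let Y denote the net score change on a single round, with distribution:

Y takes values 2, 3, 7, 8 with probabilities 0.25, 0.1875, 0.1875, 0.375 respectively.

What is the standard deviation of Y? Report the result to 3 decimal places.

2.643

E[Y] = (2)(0.25) + (3)(0.1875) + (7)(0.1875) + (8)(0.375) = 5.375
E[Y²] = (2)²(0.25) + (3)²(0.1875) + (7)²(0.1875) + (8)²(0.375) = 35.875
V(Y) = E[Y²] − (E[Y])² = 35.875 − (5.375)² = 6.984375
SD(Y) = √6.984375 ≈ 2.643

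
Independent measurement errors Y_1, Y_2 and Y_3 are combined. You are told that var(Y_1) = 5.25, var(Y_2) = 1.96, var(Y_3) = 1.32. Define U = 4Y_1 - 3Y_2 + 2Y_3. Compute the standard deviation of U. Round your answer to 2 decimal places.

10.34

By independence, var(U) = (4)²var(Y_1) + (-3)²var(Y_2) + (2)²var(Y_3)
= (4)²·5.25 + (-3)²·1.96 + (2)²·1.32 = 106.92
SD(U) = √106.92 ≈ 10.34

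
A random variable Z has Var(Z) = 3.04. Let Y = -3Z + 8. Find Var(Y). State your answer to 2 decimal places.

27.36

Var(-3Z + 8) = (-3)²·Var(Z) = 9·3.04 = 27.36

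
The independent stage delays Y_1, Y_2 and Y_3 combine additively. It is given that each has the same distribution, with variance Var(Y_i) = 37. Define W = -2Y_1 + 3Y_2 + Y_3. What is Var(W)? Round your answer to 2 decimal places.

518.00

By independence, Var(W) = (-2)²Var(Y_1) + (3)²Var(Y_2) + (1)²Var(Y_3)
= (-2)²·37 + (3)²·37 + (1)²·37 = 518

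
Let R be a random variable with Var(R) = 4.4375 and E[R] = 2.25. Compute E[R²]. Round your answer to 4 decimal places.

E[R²] = Var(R) + (E[R])² = 4.4375 + (2.25)² = 9.5

9.5000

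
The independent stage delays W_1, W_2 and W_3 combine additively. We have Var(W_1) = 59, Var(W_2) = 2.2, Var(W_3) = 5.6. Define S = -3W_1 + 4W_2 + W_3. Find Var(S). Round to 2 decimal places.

By independence, Var(S) = (-3)²Var(W_1) + (4)²Var(W_2) + (1)²Var(W_3)
= (-3)²·59 + (4)²·2.2 + (1)²·5.6 = 571.8

571.80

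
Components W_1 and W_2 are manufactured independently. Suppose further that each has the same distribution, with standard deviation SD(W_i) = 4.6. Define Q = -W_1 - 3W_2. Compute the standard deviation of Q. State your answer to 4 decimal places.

V(W_i) = (4.6)² = 21.16
By independence, V(Q) = (-1)²V(W_1) + (-3)²V(W_2)
= (-1)²·21.16 + (-3)²·21.16 = 211.6
SD(Q) = √211.6 ≈ 14.5465

14.5465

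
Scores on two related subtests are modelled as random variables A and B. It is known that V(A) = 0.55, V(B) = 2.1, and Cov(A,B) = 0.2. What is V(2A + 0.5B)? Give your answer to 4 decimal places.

3.1250

V(2A + 0.5B) = (2)²·V(A) + (0.5)²·V(B) + 2·(2)·(0.5)·Cov(A,B)
= 4·0.55 + 0.25·2.1 + 2·0.2 = 3.125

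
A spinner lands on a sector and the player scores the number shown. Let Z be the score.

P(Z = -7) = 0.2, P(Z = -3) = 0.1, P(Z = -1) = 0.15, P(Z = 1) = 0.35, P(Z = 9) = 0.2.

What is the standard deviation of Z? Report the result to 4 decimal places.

5.2259

E[Z] = (-7)(0.2) + (-3)(0.1) + (-1)(0.15) + (1)(0.35) + (9)(0.2) = 0.3
E[Z²] = (-7)²(0.2) + (-3)²(0.1) + (-1)²(0.15) + (1)²(0.35) + (9)²(0.2) = 27.4
var(Z) = E[Z²] − (E[Z])² = 27.4 − (0.3)² = 27.31
sd(Z) = √27.31 ≈ 5.2259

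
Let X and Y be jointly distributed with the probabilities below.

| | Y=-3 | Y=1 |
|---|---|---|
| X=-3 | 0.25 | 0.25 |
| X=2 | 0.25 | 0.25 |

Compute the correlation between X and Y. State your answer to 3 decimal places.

0.000

E[X] = -0.5,  E[Y] = -1
E[XY] = 0.5
Cov(X,Y) = E[XY] − E[X]E[Y] = 0.5 − (-0.5)(-1) = 0
V(X) = 6.25,  V(Y) = 4
ρ = 0 / √(6.25·4) ≈ 0.000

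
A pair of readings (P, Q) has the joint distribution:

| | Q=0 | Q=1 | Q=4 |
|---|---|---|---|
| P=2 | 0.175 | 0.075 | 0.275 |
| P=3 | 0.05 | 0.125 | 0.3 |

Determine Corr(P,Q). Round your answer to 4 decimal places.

0.1551

E[P] = 2.475,  E[Q] = 2.5
E[PQ] = 6.325
cov(P,Q) = E[PQ] − E[P]E[Q] = 6.325 − (2.475)(2.5) = 0.1375
var(P) = 0.249375,  var(Q) = 3.15
ρ = 0.1375 / √(0.249375·3.15) ≈ 0.1551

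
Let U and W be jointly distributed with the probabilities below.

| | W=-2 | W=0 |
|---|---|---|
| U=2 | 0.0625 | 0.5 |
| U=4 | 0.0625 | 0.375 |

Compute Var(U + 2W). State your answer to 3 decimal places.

2.609

E[U] = 2.875,  E[W] = -0.25,  E[UW] = -0.75
Var(U) = 9.25 − (2.875)² = 0.984375;  Var(W) = 0.5 − (-0.25)² = 0.4375
cov(U,W) = -0.75 − (2.875)(-0.25) = -0.03125
Var(U + 2W) = (1)²·0.984375 + (2)²·0.4375 + 2·(1)·(2)·-0.03125 = 2.609375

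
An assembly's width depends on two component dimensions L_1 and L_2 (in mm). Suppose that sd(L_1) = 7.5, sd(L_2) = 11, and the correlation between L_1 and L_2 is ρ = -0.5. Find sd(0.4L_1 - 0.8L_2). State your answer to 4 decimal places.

V(L_1) = (7.5)² = 56.25;  V(L_2) = (11)² = 121
Cov(L_1,L_2) = ρ·sd(L_1)·sd(L_2) = -0.5·7.5·11 = -41.25
V(0.4L_1 - 0.8L_2) = (0.4)²·V(L_1) + (-0.8)²·V(L_2) + 2·(0.4)·(-0.8)·Cov(L_1,L_2)
= 0.16·56.25 + 0.64·121 + -0.64·-41.25 = 112.84
sd(0.4L_1 - 0.8L_2) = √112.84 ≈ 10.6226

10.6226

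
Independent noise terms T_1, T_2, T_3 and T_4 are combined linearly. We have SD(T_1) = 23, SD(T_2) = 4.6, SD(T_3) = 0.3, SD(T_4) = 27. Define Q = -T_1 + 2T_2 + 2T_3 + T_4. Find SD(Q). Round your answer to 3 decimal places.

36.647

Var(T_1) = 529, Var(T_2) = 21.16, Var(T_3) = 0.09, Var(T_4) = 729
By independence, Var(Q) = (-1)²Var(T_1) + (2)²Var(T_2) + (2)²Var(T_3) + (1)²Var(T_4)
= (-1)²·529 + (2)²·21.16 + (2)²·0.09 + (1)²·729 = 1343
SD(Q) = √1343 ≈ 36.647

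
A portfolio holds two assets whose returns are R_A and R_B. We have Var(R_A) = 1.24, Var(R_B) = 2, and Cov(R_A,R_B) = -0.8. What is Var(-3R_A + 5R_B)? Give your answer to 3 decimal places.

85.160

Var(-3R_A + 5R_B) = (-3)²·Var(R_A) + (5)²·Var(R_B) + 2·(-3)·(5)·Cov(R_A,R_B)
= 9·1.24 + 25·2 + -30·-0.8 = 85.16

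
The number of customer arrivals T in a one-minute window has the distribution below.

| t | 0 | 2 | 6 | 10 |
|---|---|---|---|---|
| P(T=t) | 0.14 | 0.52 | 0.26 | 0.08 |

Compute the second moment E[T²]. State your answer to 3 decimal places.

19.440

E[T²] = (0)²(0.14) + (2)²(0.52) + (6)²(0.26) + (10)²(0.08) = 19.44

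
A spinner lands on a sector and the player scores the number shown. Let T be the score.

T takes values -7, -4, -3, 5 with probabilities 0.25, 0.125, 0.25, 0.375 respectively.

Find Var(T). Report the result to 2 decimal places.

E[T] = (-7)(0.25) + (-4)(0.125) + (-3)(0.25) + (5)(0.375) = -1.125
E[T²] = (-7)²(0.25) + (-4)²(0.125) + (-3)²(0.25) + (5)²(0.375) = 25.875
Var(T) = E[T²] − (E[T])² = 25.875 − (-1.125)² = 24.609375

24.61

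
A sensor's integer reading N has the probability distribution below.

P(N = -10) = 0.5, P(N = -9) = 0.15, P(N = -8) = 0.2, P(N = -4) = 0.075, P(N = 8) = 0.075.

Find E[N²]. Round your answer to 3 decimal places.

E[N²] = (-10)²(0.5) + (-9)²(0.15) + (-8)²(0.2) + (-4)²(0.075) + (8)²(0.075) = 80.95

80.950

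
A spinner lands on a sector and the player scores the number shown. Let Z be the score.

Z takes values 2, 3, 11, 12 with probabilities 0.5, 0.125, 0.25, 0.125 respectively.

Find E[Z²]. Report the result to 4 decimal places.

51.3750

E[Z²] = (2)²(0.5) + (3)²(0.125) + (11)²(0.25) + (12)²(0.125) = 51.375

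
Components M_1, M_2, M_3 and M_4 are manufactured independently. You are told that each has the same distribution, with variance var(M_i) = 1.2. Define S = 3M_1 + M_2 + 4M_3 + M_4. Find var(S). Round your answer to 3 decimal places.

32.400

By independence, var(S) = (3)²var(M_1) + (1)²var(M_2) + (4)²var(M_3) + (1)²var(M_4)
= (3)²·1.2 + (1)²·1.2 + (4)²·1.2 + (1)²·1.2 = 32.4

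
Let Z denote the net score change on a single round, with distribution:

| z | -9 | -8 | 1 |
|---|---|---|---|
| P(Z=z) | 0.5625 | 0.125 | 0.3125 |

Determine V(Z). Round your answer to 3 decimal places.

20.813

E[Z] = (-9)(0.5625) + (-8)(0.125) + (1)(0.3125) = -5.75
E[Z²] = (-9)²(0.5625) + (-8)²(0.125) + (1)²(0.3125) = 53.875
V(Z) = E[Z²] − (E[Z])² = 53.875 − (-5.75)² = 20.8125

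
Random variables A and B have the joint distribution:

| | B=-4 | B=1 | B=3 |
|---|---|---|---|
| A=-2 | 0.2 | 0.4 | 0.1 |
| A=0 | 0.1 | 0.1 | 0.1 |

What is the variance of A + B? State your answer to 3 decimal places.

8.050

E[A] = -1.4,  E[B] = -0.1,  E[AB] = 0.2
V(A) = 2.8 − (-1.4)² = 0.84;  V(B) = 7.1 − (-0.1)² = 7.09
Cov(A,B) = 0.2 − (-1.4)(-0.1) = 0.06
V(A + B) = (1)²·0.84 + (1)²·7.09 + 2·(1)·(1)·0.06 = 8.05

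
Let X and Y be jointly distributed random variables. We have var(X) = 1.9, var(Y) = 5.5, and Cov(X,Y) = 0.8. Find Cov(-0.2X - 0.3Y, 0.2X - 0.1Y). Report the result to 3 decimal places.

Cov(-0.2X - 0.3Y, 0.2X - 0.1Y) = (-0.2)(0.2)var(X) + (-0.3)(-0.1)var(Y) + [(-0.2)(-0.1) + (-0.3)(0.2)]Cov(X,Y)
= -0.04·1.9 + 0.03·5.5 + -0.04·0.8 = 0.057

0.057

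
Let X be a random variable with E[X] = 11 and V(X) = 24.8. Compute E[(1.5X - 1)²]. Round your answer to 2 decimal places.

296.05

E[1.5X - 1] = 1.5·11 − 1 = 15.5
V(1.5X - 1) = (1.5)²·24.8 = 55.8
E[(1.5X - 1)²] = V((1.5X - 1)) + (E[(1.5X - 1)])² = 55.8 + (15.5)² = 296.05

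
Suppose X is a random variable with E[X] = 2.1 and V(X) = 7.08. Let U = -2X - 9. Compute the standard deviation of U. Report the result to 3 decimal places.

5.322

V(-2X - 9) = (-2)²·7.08 = 28.32
sd(U) = √28.32 ≈ 5.322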